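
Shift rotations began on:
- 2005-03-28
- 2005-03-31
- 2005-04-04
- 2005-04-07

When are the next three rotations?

2005-04-11, 2005-04-14, 2005-04-18

Every event lands on a Monday or Thursday (gaps cycle 3, 4, 3).
So the schedule is: every Monday and Thursday.
Next Monday: 2005-04-11.
Next Thursday: 2005-04-14.
The following Monday is 2005-04-18.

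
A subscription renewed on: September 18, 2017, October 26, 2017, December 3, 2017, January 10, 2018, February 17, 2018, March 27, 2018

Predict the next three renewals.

Gaps between consecutive events: 38, 38, 38, 38, 38 days — a constant 38-day interval.
March 27, 2018 + 38 days = May 4, 2018.
May 4, 2018 + 38 days = June 11, 2018.
June 11, 2018 + 38 days = July 19, 2018.

May 4, 2018; June 11, 2018; July 19, 2018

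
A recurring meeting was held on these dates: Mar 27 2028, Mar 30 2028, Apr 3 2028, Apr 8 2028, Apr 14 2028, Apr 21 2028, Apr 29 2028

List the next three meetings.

Gaps: 3, 4, 5, 6, 7, 8 days — each gap is 1 larger than the previous one.
Next gap: 9 days. Apr 29 2028 + 9 days = May 8 2028.
Next gap: 10 days. May 8 2028 + 10 days = May 18 2028.
Next gap: 11 days. May 18 2028 + 11 days = May 29 2028.

May 8 2028, May 18 2028, May 29 2028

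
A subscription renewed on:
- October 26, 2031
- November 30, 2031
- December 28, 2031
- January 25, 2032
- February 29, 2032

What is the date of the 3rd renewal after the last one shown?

All Sundays; the gaps (35, 28, 28, 35) vary with month length.
This is the last Sunday of each month.
Last Sunday of March 2032: March 28, 2032.
Last Sunday of April 2032: April 25, 2032.
Last Sunday of May 2032: May 30, 2032.

May 30, 2032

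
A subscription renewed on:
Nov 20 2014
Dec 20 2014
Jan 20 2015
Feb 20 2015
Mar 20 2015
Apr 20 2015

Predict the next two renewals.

The day-of-month is always 20 (30, 31, 31, 28, 31 days between events).
So this recurs on the 20th of each month.
Next: May 2015 → May 20 2015.
June 2015: Jun 20 2015.

May 20 2015, Jun 20 2015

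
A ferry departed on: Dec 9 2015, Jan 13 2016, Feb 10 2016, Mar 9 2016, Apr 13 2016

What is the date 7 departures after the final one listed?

Nov 9 2016

These are Wednesdays at 28- or 35-day spacing (35, 28, 28, 35).
The pattern: 2nd Wednesday of the month.
2nd Wednesday of May 2016: May 11 2016.
2nd Wednesday of June 2016: Jun 8 2016.
July 2016 — 2nd Wednesday is Jul 13 2016.
2nd Wednesday of August 2016: Aug 10 2016.
2nd Wednesday of September 2016: Sep 14 2016.
October 2016 — 2nd Wednesday is Oct 12 2016.
November 2016 — 2nd Wednesday is Nov 9 2016.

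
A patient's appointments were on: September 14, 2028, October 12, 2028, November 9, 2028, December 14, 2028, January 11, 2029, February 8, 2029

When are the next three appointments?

March 8, 2029; April 12, 2029; May 10, 2029

Gaps: 28, 28, 35, 28, 28 days — a mix of 28 and 35. Every date is a Thursday.
Each is the 2nd Thursday of its month.
March 2029 — 2nd Thursday is March 8, 2029.
April 2029 — 2nd Thursday is April 12, 2029.
2nd Thursday of May 2029: May 10, 2029.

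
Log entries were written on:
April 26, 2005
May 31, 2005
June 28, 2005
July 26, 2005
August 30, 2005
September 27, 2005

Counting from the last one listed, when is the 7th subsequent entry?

Every date is a Tuesday; gaps 35, 28, 28, 35, 28 days.
Each is the last Tuesday of its month (at least one falls on the 29th or later, ruling out '4th Tuesday').
Last Tuesday of October 2005: October 25, 2005.
November 2005 ends with Tuesday November 29, 2005.
Last Tuesday of December 2005: December 27, 2005.
January 2006 ends with Tuesday January 31, 2006.
Last Tuesday of February 2006: February 28, 2006.
Last Tuesday of March 2006: March 28, 2006.
Last Tuesday of April 2006: April 25, 2006.

April 25, 2006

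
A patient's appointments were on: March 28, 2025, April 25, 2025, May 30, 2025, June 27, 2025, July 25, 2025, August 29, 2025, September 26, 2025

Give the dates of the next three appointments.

Every date is a Friday; gaps 28, 35, 28, 28, 35, 28 days.
Each is the last Friday of its month (at least one falls on the 29th or later, ruling out '4th Friday').
Last Friday of October 2025: October 31, 2025.
Last Friday of November 2025: November 28, 2025.
Last Friday of December 2025: December 26, 2025.

October 31, 2025; November 28, 2025; December 26, 2025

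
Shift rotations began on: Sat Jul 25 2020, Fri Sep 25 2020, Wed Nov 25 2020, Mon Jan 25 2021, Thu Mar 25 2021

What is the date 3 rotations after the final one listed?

Gaps: 62, 61, 61, 59 days — not constant. Every event is on the 25th of the month.
Pattern: the 25th of every 2 months.
May 2021: Tue May 25 2021.
Next: July 2021 → Sun Jul 25 2021.
Next: September 2021 → Sat Sep 25 2021.

Sat Sep 25 2021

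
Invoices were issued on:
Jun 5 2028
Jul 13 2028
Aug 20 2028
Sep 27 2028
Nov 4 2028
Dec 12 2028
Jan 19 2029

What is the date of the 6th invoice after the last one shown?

Sep 4 2029

The spacing is 38, 38, 38, 38, 38, 38 days — always 38 days.
Jan 19 2029 + 38 days = Feb 26 2029.
Feb 26 2029 + 38 days = Apr 5 2029.
Apr 5 2029 + 38 days = May 13 2029.
May 13 2029 + 38 days = Jun 20 2029.
Jun 20 2029 + 38 days = Jul 28 2029.
Jul 28 2029 + 38 days = Sep 4 2029.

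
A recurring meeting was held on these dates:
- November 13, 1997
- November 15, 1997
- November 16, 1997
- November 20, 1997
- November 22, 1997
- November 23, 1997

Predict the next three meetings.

November 27, 1997; November 29, 1997; November 30, 1997

Every event lands on a Thursday or Saturday or Sunday (gaps cycle 2, 1, 4, 2, 1).
So the schedule is: every Thursday, Saturday and Sunday.
The following Thursday is November 27, 1997.
Next Saturday: November 29, 1997.
Next Sunday: November 30, 1997.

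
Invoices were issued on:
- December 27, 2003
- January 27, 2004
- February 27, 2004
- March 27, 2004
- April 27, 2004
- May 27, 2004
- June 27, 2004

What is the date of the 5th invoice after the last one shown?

Each date is the 27th; the gaps (31, 31, 29, 31, 30, 31) track the month lengths.
The rule is the 27th of each month.
Next: July 2004 → July 27, 2004.
Next: August 2004 → August 27, 2004.
September 2004: September 27, 2004.
October 2004: October 27, 2004.
November 2004: November 27, 2004.

November 27, 2004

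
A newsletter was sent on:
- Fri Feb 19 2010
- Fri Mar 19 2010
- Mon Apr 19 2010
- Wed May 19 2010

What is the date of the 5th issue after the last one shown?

Each date is the 19th; the gaps (28, 31, 30) track the month lengths.
The rule is the 19th of each month.
Next: June 2010 → Sat Jun 19 2010.
July 2010: Mon Jul 19 2010.
Next: August 2010 → Thu Aug 19 2010.
Next: September 2010 → Sun Sep 19 2010.
Next: October 2010 → Tue Oct 19 2010.

Tue Oct 19 2010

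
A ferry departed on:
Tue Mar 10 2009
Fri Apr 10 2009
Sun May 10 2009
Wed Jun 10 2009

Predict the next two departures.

Each date is the 10th; the gaps (31, 30, 31) track the month lengths.
The rule is the 10th of each month.
July 2009: Fri Jul 10 2009.
August 2009: Mon Aug 10 2009.

Fri Jul 10 2009, Mon Aug 10 2009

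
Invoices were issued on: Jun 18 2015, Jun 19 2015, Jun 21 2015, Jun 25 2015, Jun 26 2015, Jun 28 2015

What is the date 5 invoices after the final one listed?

Every event lands on a Thursday or Friday or Sunday (gaps cycle 1, 2, 4, 1, 2).
So the schedule is: every Thursday, Friday and Sunday.
The following Thursday is Jul 2 2015.
The following Friday is Jul 3 2015.
The following Sunday is Jul 5 2015.
Next Thursday: Jul 9 2015.
Next Friday: Jul 10 2015.

Jul 10 2015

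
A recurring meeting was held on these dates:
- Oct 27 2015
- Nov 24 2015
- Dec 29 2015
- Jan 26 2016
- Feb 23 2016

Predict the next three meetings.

Mar 29 2016, Apr 26 2016, May 31 2016

Every date is a Tuesday; gaps 28, 35, 28, 28 days.
Each is the last Tuesday of its month (at least one falls on the 29th or later, ruling out '4th Tuesday').
Last Tuesday of March 2016: Mar 29 2016.
Last Tuesday of April 2016: Apr 26 2016.
May 2016 ends with Tuesday May 31 2016.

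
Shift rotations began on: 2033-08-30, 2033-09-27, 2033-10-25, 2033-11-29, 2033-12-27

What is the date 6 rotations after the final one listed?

These are Tuesdays with 28, 28, 35, 28-day gaps.
Each is the final Tuesday of its month — 2033-08-30 is past the 28th, so '4th Tuesday' doesn't fit.
Last Tuesday of January 2034: 2034-01-31.
Last Tuesday of February 2034: 2034-02-28.
March 2034 ends with Tuesday 2034-03-28.
April 2034 ends with Tuesday 2034-04-25.
May 2034 ends with Tuesday 2034-05-30.
June 2034 ends with Tuesday 2034-06-27.

2034-06-27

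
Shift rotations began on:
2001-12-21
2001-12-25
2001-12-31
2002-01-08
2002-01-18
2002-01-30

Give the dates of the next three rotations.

2002-02-13, 2002-03-01, 2002-03-19

The spacing grows by 2 each time: 4, 6, 8, 10, 12 days.
Next gap: 14 days. 2002-01-30 + 14 days = 2002-02-13.
Next gap: 16 days. 2002-02-13 + 16 days = 2002-03-01.
Next gap: 18 days. 2002-03-01 + 18 days = 2002-03-19.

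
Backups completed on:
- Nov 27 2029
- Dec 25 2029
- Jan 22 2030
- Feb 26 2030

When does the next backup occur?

These are Tuesdays at 28- or 35-day spacing (28, 28, 35).
The pattern: 4th Tuesday of the month.
March 2030 — 4th Tuesday is Mar 26 2030.

Mar 26 2030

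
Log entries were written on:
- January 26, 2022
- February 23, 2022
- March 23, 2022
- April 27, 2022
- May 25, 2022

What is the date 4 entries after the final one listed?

These are Wednesdays at 28- or 35-day spacing (28, 28, 35, 28).
The pattern: 4th Wednesday of the month.
June 2022 — 4th Wednesday is June 22, 2022.
July 2022 — 4th Wednesday is July 27, 2022.
August 2022 — 4th Wednesday is August 24, 2022.
September 2022 — 4th Wednesday is September 28, 2022.

September 28, 2022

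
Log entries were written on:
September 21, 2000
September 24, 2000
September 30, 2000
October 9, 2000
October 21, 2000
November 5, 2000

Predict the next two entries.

The spacing grows by 3 each time: 3, 6, 9, 12, 15 days.
Next gap: 18 days. November 5, 2000 + 18 days = November 23, 2000.
Next gap: 21 days. November 23, 2000 + 21 days = December 14, 2000.

November 23, 2000; December 14, 2000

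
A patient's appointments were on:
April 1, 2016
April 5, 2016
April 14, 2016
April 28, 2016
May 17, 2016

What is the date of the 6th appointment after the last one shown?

Gaps: 4, 9, 14, 19 days — each gap is 5 larger than the previous one.
Next gap: 24 days. May 17, 2016 + 24 days = June 10, 2016.
Next gap: 29 days. June 10, 2016 + 29 days = July 9, 2016.
Next gap: 34 days. July 9, 2016 + 34 days = August 12, 2016.
Next gap: 39 days. August 12, 2016 + 39 days = September 20, 2016.
Next gap: 44 days. September 20, 2016 + 44 days = November 3, 2016.
Next gap: 49 days. November 3, 2016 + 49 days = December 22, 2016.

December 22, 2016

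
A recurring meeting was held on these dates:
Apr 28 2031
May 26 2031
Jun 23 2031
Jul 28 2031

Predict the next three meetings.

These are Mondays at 28- or 35-day spacing (28, 28, 35).
The pattern: 4th Monday of the month.
August 2031 — 4th Monday is Aug 25 2031.
4th Monday of September 2031: Sep 22 2031.
October 2031 — 4th Monday is Oct 27 2031.

Aug 25 2031, Sep 22 2031, Oct 27 2031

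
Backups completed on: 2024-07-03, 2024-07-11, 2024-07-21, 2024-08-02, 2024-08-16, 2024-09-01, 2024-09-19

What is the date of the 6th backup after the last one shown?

2025-02-16

Intervals are 8, 10, 12, 14, 16, 18 days — an arithmetic progression with common difference 2.
Next gap: 20 days. 2024-09-19 + 20 days = 2024-10-09.
Next gap: 22 days. 2024-10-09 + 22 days = 2024-10-31.
Next gap: 24 days. 2024-10-31 + 24 days = 2024-11-24.
Next gap: 26 days. 2024-11-24 + 26 days = 2024-12-20.
Next gap: 28 days. 2024-12-20 + 28 days = 2025-01-17.
Next gap: 30 days. 2025-01-17 + 30 days = 2025-02-16.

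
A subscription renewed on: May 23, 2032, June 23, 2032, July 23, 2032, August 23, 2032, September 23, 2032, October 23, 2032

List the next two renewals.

The day-of-month is always 23 (31, 30, 31, 31, 30 days between events).
So this recurs on the 23rd of each month.
November 2032: November 23, 2032.
Next: December 2032 → December 23, 2032.

November 23, 2032; December 23, 2032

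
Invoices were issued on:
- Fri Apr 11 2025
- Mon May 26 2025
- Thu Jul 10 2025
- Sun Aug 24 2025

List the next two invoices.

Wed Oct 8 2025, Sat Nov 22 2025

The spacing is 45, 45, 45 days — always 45 days.
Sun Aug 24 2025 + 45 days = Wed Oct 8 2025.
Wed Oct 8 2025 + 45 days = Sat Nov 22 2025.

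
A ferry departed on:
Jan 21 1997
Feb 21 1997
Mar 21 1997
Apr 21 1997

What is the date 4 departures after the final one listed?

The day-of-month is always 21 (31, 28, 31 days between events).
So this recurs on the 21st of each month.
Next: May 1997 → May 21 1997.
Next: June 1997 → Jun 21 1997.
July 1997: Jul 21 1997.
Next: August 1997 → Aug 21 1997.

Aug 21 1997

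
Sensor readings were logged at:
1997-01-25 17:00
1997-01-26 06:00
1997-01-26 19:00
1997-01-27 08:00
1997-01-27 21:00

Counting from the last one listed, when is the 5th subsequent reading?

The interval is a steady 13 hours (13, 13, 13, 13).
1997-01-27 21:00 + 13 h = 1997-01-28 10:00.
1997-01-28 10:00 + 13 h = 1997-01-28 23:00.
1997-01-28 23:00 + 13 h = 1997-01-29 12:00.
1997-01-29 12:00 + 13 h = 1997-01-30 01:00.
1997-01-30 01:00 + 13 h = 1997-01-30 14:00.

1997-01-30 14:00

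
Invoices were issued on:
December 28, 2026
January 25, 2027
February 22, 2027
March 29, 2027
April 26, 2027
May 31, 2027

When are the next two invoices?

These are Mondays with 28, 28, 35, 28, 35-day gaps.
Each is the final Monday of its month — March 29, 2027 is past the 28th, so '4th Monday' doesn't fit.
Last Monday of June 2027: June 28, 2027.
Last Monday of July 2027: July 26, 2027.

June 28, 2027; July 26, 2027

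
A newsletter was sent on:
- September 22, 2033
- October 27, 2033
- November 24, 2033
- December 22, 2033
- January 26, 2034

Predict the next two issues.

February 23, 2034; March 23, 2034

All dates are Thursdays, 35, 28, 28, 35 days apart.
Specifically, the 4th Thursday of each month.
February 2034 — 4th Thursday is February 23, 2034.
4th Thursday of March 2034: March 23, 2034.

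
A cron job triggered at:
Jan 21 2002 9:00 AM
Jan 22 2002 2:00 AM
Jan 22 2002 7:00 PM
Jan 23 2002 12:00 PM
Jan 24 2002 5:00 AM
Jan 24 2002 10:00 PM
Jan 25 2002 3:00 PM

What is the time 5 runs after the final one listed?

Gaps: 17, 17, 17, 17, 17, 17 hours — each event is 17 hours after the previous one.
Jan 25 2002 3:00 PM + 17 h = Jan 26 2002 8:00 AM.
Jan 26 2002 8:00 AM + 17 h = Jan 27 2002 1:00 AM.
Jan 27 2002 1:00 AM + 17 h = Jan 27 2002 6:00 PM.
Jan 27 2002 6:00 PM + 17 h = Jan 28 2002 11:00 AM.
Jan 28 2002 11:00 AM + 17 h = Jan 29 2002 4:00 AM.

Jan 29 2002 4:00 AM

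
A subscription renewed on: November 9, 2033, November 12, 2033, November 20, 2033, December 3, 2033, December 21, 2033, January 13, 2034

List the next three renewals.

February 10, 2034; March 15, 2034; April 22, 2034

Gaps: 3, 8, 13, 18, 23 days — each gap is 5 larger than the previous one.
Next gap: 28 days. January 13, 2034 + 28 days = February 10, 2034.
Next gap: 33 days. February 10, 2034 + 33 days = March 15, 2034.
Next gap: 38 days. March 15, 2034 + 38 days = April 22, 2034.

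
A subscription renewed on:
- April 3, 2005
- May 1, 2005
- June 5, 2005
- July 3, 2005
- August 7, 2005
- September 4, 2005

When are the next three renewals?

October 2, 2005; November 6, 2005; December 4, 2005

Gaps: 28, 35, 28, 35, 28 days — a mix of 28 and 35. Every date is a Sunday.
Each is the 1st Sunday of its month.
1st Sunday of October 2005: October 2, 2005.
1st Sunday of November 2005: November 6, 2005.
1st Sunday of December 2005: December 4, 2005.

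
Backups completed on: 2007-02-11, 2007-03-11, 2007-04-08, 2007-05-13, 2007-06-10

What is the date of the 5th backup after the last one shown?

All dates are Sundays, 28, 28, 35, 28 days apart.
Specifically, the 2nd Sunday of each month.
July 2007 — 2nd Sunday is 2007-07-08.
August 2007 — 2nd Sunday is 2007-08-12.
2nd Sunday of September 2007: 2007-09-09.
October 2007 — 2nd Sunday is 2007-10-14.
2nd Sunday of November 2007: 2007-11-11.

2007-11-11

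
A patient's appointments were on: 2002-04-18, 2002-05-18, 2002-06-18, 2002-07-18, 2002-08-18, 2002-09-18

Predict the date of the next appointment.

Gaps: 30, 31, 30, 31, 31 days — not constant. Every event is on the 18th of the month.
Pattern: the 18th of each month.
Next: October 2002 → 2002-10-18.

2002-10-18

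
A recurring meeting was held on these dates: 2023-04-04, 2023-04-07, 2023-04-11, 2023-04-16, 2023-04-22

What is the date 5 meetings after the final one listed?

2023-06-06

Gaps: 3, 4, 5, 6 days — each gap is 1 larger than the previous one.
Next gap: 7 days. 2023-04-22 + 7 days = 2023-04-29.
Next gap: 8 days. 2023-04-29 + 8 days = 2023-05-07.
Next gap: 9 days. 2023-05-07 + 9 days = 2023-05-16.
Next gap: 10 days. 2023-05-16 + 10 days = 2023-05-26.
Next gap: 11 days. 2023-05-26 + 11 days = 2023-06-06.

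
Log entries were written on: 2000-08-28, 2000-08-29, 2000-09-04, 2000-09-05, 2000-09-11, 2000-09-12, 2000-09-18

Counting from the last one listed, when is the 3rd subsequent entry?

The gap pattern 1, 6, 1, 6, 1, 6 repeats every 2 events.
These are the Mondays and Tuesdays of each week.
Next Tuesday: 2000-09-19.
Next Monday: 2000-09-25.
The following Tuesday is 2000-09-26.

2000-09-26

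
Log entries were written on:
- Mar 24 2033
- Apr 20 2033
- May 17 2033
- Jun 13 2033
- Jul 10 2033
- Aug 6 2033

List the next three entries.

Every event comes 27 days after the last (27, 27, 27, 27, 27).
Aug 6 2033 + 27 days = Sep 2 2033.
Sep 2 2033 + 27 days = Sep 29 2033.
Sep 29 2033 + 27 days = Oct 26 2033.

Sep 2 2033, Sep 29 2033, Oct 26 2033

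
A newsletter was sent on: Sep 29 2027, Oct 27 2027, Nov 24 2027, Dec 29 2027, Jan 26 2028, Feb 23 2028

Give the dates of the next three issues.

All Wednesdays; the gaps (28, 28, 35, 28, 28) vary with month length.
This is the last Wednesday of each month.
March 2028 ends with Wednesday Mar 29 2028.
April 2028 ends with Wednesday Apr 26 2028.
Last Wednesday of May 2028: May 31 2028.

Mar 29 2028, Apr 26 2028, May 31 2028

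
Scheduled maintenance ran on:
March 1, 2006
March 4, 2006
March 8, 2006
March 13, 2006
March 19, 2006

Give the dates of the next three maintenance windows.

The spacing grows by 1 each time: 3, 4, 5, 6 days.
Next gap: 7 days. March 19, 2006 + 7 days = March 26, 2006.
Next gap: 8 days. March 26, 2006 + 8 days = April 3, 2006.
Next gap: 9 days. April 3, 2006 + 9 days = April 12, 2006.

March 26, 2006; April 3, 2006; April 12, 2006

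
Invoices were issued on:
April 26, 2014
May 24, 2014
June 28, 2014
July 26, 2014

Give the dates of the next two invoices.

All dates are Saturdays, 28, 35, 28 days apart.
Specifically, the 4th Saturday of each month.
4th Saturday of August 2014: August 23, 2014.
September 2014 — 4th Saturday is September 27, 2014.

August 23, 2014; September 27, 2014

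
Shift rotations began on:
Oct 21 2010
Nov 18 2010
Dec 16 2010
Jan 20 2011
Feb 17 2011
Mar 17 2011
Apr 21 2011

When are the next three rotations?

These are Thursdays at 28- or 35-day spacing (28, 28, 35, 28, 28, 35).
The pattern: 3rd Thursday of the month.
May 2011 — 3rd Thursday is May 19 2011.
June 2011 — 3rd Thursday is Jun 16 2011.
3rd Thursday of July 2011: Jul 21 2011.

May 19 2011, Jun 16 2011, Jul 21 2011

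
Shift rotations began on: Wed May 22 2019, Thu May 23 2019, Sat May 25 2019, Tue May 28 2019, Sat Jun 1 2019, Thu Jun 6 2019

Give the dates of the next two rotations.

Wed Jun 12 2019, Wed Jun 19 2019

Intervals are 1, 2, 3, 4, 5 days — an arithmetic progression with common difference 1.
Next gap: 6 days. Thu Jun 6 2019 + 6 days = Wed Jun 12 2019.
Next gap: 7 days. Wed Jun 12 2019 + 7 days = Wed Jun 19 2019.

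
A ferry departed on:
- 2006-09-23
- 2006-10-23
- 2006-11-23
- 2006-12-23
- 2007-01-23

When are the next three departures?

2007-02-23, 2007-03-23, 2007-04-23

Each date is the 23rd; the gaps (30, 31, 30, 31) track the month lengths.
The rule is the 23rd of each month.
February 2007: 2007-02-23.
Next: March 2007 → 2007-03-23.
Next: April 2007 → 2007-04-23.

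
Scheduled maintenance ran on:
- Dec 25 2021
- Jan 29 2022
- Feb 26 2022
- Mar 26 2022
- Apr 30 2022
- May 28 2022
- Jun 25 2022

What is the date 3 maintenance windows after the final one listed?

All Saturdays; the gaps (35, 28, 28, 35, 28, 28) vary with month length.
This is the last Saturday of each month.
Last Saturday of July 2022: Jul 30 2022.
August 2022 ends with Saturday Aug 27 2022.
September 2022 ends with Saturday Sep 24 2022.

Sep 24 2022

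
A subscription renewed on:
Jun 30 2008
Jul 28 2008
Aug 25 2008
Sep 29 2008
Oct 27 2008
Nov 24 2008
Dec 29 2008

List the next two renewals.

Jan 26 2009, Feb 23 2009

Every date is a Monday; gaps 28, 28, 35, 28, 28, 35 days.
Each is the last Monday of its month (at least one falls on the 29th or later, ruling out '4th Monday').
Last Monday of January 2009: Jan 26 2009.
February 2009 ends with Monday Feb 23 2009.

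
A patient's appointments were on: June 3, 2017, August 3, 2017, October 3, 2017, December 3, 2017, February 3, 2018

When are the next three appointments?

Each date is the 3rd; the gaps (61, 61, 61, 62) track the month lengths.
The rule is the 3rd of every 2 months.
Next: April 2018 → April 3, 2018.
June 2018: June 3, 2018.
Next: August 2018 → August 3, 2018.

April 3, 2018; June 3, 2018; August 3, 2018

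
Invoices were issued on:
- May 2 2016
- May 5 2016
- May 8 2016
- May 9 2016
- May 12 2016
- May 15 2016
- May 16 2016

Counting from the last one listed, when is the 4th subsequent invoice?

The gap pattern 3, 3, 1, 3, 3, 1 repeats every 3 events.
These are the Mondays, Thursdays and Sundays of each week.
Next Thursday: May 19 2016.
The following Sunday is May 22 2016.
Next Monday: May 23 2016.
The following Thursday is May 26 2016.

May 26 2016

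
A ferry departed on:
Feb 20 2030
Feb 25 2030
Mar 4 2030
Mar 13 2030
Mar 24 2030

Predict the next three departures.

Apr 6 2030, Apr 21 2030, May 8 2030

Intervals are 5, 7, 9, 11 days — an arithmetic progression with common difference 2.
Next gap: 13 days. Mar 24 2030 + 13 days = Apr 6 2030.
Next gap: 15 days. Apr 6 2030 + 15 days = Apr 21 2030.
Next gap: 17 days. Apr 21 2030 + 17 days = May 8 2030.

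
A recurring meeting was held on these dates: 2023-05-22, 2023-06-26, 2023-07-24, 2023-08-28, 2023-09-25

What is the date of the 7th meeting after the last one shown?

All dates are Mondays, 35, 28, 35, 28 days apart.
Specifically, the 4th Monday of each month.
4th Monday of October 2023: 2023-10-23.
4th Monday of November 2023: 2023-11-27.
4th Monday of December 2023: 2023-12-25.
4th Monday of January 2024: 2024-01-22.
February 2024 — 4th Monday is 2024-02-26.
4th Monday of March 2024: 2024-03-25.
April 2024 — 4th Monday is 2024-04-22.

2024-04-22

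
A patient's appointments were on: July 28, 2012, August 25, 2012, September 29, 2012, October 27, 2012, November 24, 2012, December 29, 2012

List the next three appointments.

All Saturdays; the gaps (28, 35, 28, 28, 35) vary with month length.
This is the last Saturday of each month.
Last Saturday of January 2013: January 26, 2013.
February 2013 ends with Saturday February 23, 2013.
March 2013 ends with Saturday March 30, 2013.

January 26, 2013; February 23, 2013; March 30, 2013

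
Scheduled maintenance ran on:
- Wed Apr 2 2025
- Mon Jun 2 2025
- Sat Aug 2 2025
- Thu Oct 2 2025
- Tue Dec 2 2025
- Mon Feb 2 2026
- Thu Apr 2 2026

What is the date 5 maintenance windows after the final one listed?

Tue Feb 2 2027

The day-of-month is always 2 (61, 61, 61, 61, 62, 59 days between events).
So this recurs on the 2nd of every 2 months.
Next: June 2026 → Tue Jun 2 2026.
Next: August 2026 → Sun Aug 2 2026.
October 2026: Fri Oct 2 2026.
December 2026: Wed Dec 2 2026.
Next: February 2027 → Tue Feb 2 2027.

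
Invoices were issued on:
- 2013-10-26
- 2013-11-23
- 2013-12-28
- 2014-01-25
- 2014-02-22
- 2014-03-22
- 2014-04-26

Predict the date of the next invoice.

2014-05-24

All dates are Saturdays, 28, 35, 28, 28, 28, 35 days apart.
Specifically, the 4th Saturday of each month.
May 2014 — 4th Saturday is 2014-05-24.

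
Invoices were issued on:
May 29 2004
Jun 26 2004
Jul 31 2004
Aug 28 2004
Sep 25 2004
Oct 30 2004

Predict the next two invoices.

Nov 27 2004, Dec 25 2004

Every date is a Saturday; gaps 28, 35, 28, 28, 35 days.
Each is the last Saturday of its month (at least one falls on the 29th or later, ruling out '4th Saturday').
Last Saturday of November 2004: Nov 27 2004.
Last Saturday of December 2004: Dec 25 2004.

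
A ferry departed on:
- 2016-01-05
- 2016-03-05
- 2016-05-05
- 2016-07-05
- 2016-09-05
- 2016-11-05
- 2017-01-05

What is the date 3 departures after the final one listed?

Gaps: 60, 61, 61, 62, 61, 61 days — not constant. Every event is on the 5th of the month.
Pattern: the 5th of every 2 months.
Next: March 2017 → 2017-03-05.
May 2017: 2017-05-05.
Next: July 2017 → 2017-07-05.

2017-07-05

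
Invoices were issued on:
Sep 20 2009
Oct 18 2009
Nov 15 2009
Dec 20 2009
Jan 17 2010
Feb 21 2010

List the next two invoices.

These are Sundays at 28- or 35-day spacing (28, 28, 35, 28, 35).
The pattern: 3rd Sunday of the month.
3rd Sunday of March 2010: Mar 21 2010.
3rd Sunday of April 2010: Apr 18 2010.

Mar 21 2010, Apr 18 2010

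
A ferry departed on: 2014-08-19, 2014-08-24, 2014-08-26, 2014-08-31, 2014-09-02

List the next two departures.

The gap pattern 5, 2, 5, 2 repeats every 2 events.
These are the Tuesdays and Sundays of each week.
The following Sunday is 2014-09-07.
The following Tuesday is 2014-09-09.

2014-09-07, 2014-09-09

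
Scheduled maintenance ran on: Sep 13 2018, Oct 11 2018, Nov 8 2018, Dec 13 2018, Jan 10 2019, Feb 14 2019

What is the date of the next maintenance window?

Mar 14 2019

Gaps: 28, 28, 35, 28, 35 days — a mix of 28 and 35. Every date is a Thursday.
Each is the 2nd Thursday of its month.
March 2019 — 2nd Thursday is Mar 14 2019.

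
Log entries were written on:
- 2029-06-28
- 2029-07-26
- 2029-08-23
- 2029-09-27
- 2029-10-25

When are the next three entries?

All dates are Thursdays, 28, 28, 35, 28 days apart.
Specifically, the 4th Thursday of each month.
November 2029 — 4th Thursday is 2029-11-22.
December 2029 — 4th Thursday is 2029-12-27.
January 2030 — 4th Thursday is 2030-01-24.

2029-11-22, 2029-12-27, 2030-01-24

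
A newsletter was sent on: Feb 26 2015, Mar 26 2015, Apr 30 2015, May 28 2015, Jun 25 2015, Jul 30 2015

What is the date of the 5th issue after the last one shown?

Dec 31 2015

All Thursdays; the gaps (28, 35, 28, 28, 35) vary with month length.
This is the last Thursday of each month.
Last Thursday of August 2015: Aug 27 2015.
September 2015 ends with Thursday Sep 24 2015.
October 2015 ends with Thursday Oct 29 2015.
Last Thursday of November 2015: Nov 26 2015.
Last Thursday of December 2015: Dec 31 2015.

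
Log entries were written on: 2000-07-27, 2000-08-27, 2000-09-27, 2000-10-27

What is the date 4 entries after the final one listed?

Gaps: 31, 31, 30 days — not constant. Every event is on the 27th of the month.
Pattern: the 27th of each month.
November 2000: 2000-11-27.
December 2000: 2000-12-27.
Next: January 2001 → 2001-01-27.
February 2001: 2001-02-27.

2001-02-27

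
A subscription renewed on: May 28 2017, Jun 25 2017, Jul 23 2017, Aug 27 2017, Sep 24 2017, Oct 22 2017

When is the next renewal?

All dates are Sundays, 28, 28, 35, 28, 28 days apart.
Specifically, the 4th Sunday of each month.
November 2017 — 4th Sunday is Nov 26 2017.

Nov 26 2017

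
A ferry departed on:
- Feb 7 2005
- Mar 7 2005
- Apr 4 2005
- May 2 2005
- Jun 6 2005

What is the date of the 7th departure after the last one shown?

All dates are Mondays, 28, 28, 28, 35 days apart.
Specifically, the 1st Monday of each month.
July 2005 — 1st Monday is Jul 4 2005.
1st Monday of August 2005: Aug 1 2005.
1st Monday of September 2005: Sep 5 2005.
1st Monday of October 2005: Oct 3 2005.
November 2005 — 1st Monday is Nov 7 2005.
December 2005 — 1st Monday is Dec 5 2005.
1st Monday of January 2006: Jan 2 2006.

Jan 2 2006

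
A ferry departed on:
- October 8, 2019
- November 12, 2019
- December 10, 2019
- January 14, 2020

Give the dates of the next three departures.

Gaps: 35, 28, 35 days — a mix of 28 and 35. Every date is a Tuesday.
Each is the 2nd Tuesday of its month.
February 2020 — 2nd Tuesday is February 11, 2020.
March 2020 — 2nd Tuesday is March 10, 2020.
April 2020 — 2nd Tuesday is April 14, 2020.

February 11, 2020; March 10, 2020; April 14, 2020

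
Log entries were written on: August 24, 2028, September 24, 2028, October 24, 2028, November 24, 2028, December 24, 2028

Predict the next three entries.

Each date is the 24th; the gaps (31, 30, 31, 30) track the month lengths.
The rule is the 24th of each month.
January 2029: January 24, 2029.
Next: February 2029 → February 24, 2029.
March 2029: March 24, 2029.

January 24, 2029; February 24, 2029; March 24, 2029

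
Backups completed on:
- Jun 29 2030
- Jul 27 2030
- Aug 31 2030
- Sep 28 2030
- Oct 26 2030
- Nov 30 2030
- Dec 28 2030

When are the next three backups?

These are Saturdays with 28, 35, 28, 28, 35, 28-day gaps.
Each is the final Saturday of its month — Jun 29 2030 is past the 28th, so '4th Saturday' doesn't fit.
January 2031 ends with Saturday Jan 25 2031.
Last Saturday of February 2031: Feb 22 2031.
Last Saturday of March 2031: Mar 29 2031.

Jan 25 2031, Feb 22 2031, Mar 29 2031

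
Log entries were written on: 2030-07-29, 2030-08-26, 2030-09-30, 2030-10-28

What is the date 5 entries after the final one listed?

Every date is a Monday; gaps 28, 35, 28 days.
Each is the last Monday of its month (at least one falls on the 29th or later, ruling out '4th Monday').
November 2030 ends with Monday 2030-11-25.
December 2030 ends with Monday 2030-12-30.
January 2031 ends with Monday 2031-01-27.
February 2031 ends with Monday 2031-02-24.
March 2031 ends with Monday 2031-03-31.

2031-03-31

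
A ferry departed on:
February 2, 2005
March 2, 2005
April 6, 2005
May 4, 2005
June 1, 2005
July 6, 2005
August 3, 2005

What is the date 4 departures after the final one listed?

Gaps: 28, 35, 28, 28, 35, 28 days — a mix of 28 and 35. Every date is a Wednesday.
Each is the 1st Wednesday of its month.
September 2005 — 1st Wednesday is September 7, 2005.
October 2005 — 1st Wednesday is October 5, 2005.
1st Wednesday of November 2005: November 2, 2005.
1st Wednesday of December 2005: December 7, 2005.

December 7, 2005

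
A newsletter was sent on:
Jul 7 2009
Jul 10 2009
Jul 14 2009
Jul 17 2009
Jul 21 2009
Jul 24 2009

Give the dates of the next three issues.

Jul 28 2009, Jul 31 2009, Aug 4 2009

The gap pattern 3, 4, 3, 4, 3 repeats every 2 events.
These are the Tuesdays and Fridays of each week.
The following Tuesday is Jul 28 2009.
Next Friday: Jul 31 2009.
The following Tuesday is Aug 4 2009.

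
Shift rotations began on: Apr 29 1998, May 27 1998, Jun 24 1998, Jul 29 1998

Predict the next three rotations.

These are Wednesdays with 28, 28, 35-day gaps.
Each is the final Wednesday of its month — Apr 29 1998 is past the 28th, so '4th Wednesday' doesn't fit.
August 1998 ends with Wednesday Aug 26 1998.
September 1998 ends with Wednesday Sep 30 1998.
October 1998 ends with Wednesday Oct 28 1998.

Aug 26 1998, Sep 30 1998, Oct 28 1998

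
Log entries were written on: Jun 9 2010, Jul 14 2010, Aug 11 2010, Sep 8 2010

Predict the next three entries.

Oct 13 2010, Nov 10 2010, Dec 8 2010

Gaps: 35, 28, 28 days — a mix of 28 and 35. Every date is a Wednesday.
Each is the 2nd Wednesday of its month.
2nd Wednesday of October 2010: Oct 13 2010.
2nd Wednesday of November 2010: Nov 10 2010.
2nd Wednesday of December 2010: Dec 8 2010.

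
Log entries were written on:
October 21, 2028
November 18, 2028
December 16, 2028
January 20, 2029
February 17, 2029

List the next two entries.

All dates are Saturdays, 28, 28, 35, 28 days apart.
Specifically, the 3rd Saturday of each month.
March 2029 — 3rd Saturday is March 17, 2029.
3rd Saturday of April 2029: April 21, 2029.

March 17, 2029; April 21, 2029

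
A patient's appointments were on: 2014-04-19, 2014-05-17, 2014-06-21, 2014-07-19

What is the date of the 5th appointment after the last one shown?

2014-12-20

All dates are Saturdays, 28, 35, 28 days apart.
Specifically, the 3rd Saturday of each month.
3rd Saturday of August 2014: 2014-08-16.
3rd Saturday of September 2014: 2014-09-20.
3rd Saturday of October 2014: 2014-10-18.
November 2014 — 3rd Saturday is 2014-11-15.
3rd Saturday of December 2014: 2014-12-20.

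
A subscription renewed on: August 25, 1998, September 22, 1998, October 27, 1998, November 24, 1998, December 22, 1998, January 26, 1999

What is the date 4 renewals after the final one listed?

May 25, 1999

These are Tuesdays at 28- or 35-day spacing (28, 35, 28, 28, 35).
The pattern: 4th Tuesday of the month.
February 1999 — 4th Tuesday is February 23, 1999.
4th Tuesday of March 1999: March 23, 1999.
4th Tuesday of April 1999: April 27, 1999.
May 1999 — 4th Tuesday is May 25, 1999.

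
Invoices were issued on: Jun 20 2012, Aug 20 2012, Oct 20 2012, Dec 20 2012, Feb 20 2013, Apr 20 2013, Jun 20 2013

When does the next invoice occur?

The day-of-month is always 20 (61, 61, 61, 62, 59, 61 days between events).
So this recurs on the 20th of every 2 months.
Next: August 2013 → Aug 20 2013.

Aug 20 2013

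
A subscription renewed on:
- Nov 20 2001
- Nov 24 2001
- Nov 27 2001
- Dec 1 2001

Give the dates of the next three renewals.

Dec 4 2001, Dec 8 2001, Dec 11 2001

The gap pattern 4, 3, 4 repeats every 2 events.
These are the Tuesdays and Saturdays of each week.
Next Tuesday: Dec 4 2001.
Next Saturday: Dec 8 2001.
The following Tuesday is Dec 11 2001.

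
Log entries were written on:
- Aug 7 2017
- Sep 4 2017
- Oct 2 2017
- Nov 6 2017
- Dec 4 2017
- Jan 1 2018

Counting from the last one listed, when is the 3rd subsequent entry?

Gaps: 28, 28, 35, 28, 28 days — a mix of 28 and 35. Every date is a Monday.
Each is the 1st Monday of its month.
February 2018 — 1st Monday is Feb 5 2018.
March 2018 — 1st Monday is Mar 5 2018.
April 2018 — 1st Monday is Apr 2 2018.

Apr 2 2018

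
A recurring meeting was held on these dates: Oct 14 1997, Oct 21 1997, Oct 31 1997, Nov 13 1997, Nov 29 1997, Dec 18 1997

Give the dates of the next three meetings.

Jan 9 1998, Feb 3 1998, Mar 3 1998

Intervals are 7, 10, 13, 16, 19 days — an arithmetic progression with common difference 3.
Next gap: 22 days. Dec 18 1997 + 22 days = Jan 9 1998.
Next gap: 25 days. Jan 9 1998 + 25 days = Feb 3 1998.
Next gap: 28 days. Feb 3 1998 + 28 days = Mar 3 1998.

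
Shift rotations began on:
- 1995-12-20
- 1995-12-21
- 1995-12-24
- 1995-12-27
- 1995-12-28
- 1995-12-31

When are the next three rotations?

Every event lands on a Wednesday or Thursday or Sunday (gaps cycle 1, 3, 3, 1, 3).
So the schedule is: every Wednesday, Thursday and Sunday.
The following Wednesday is 1996-01-03.
The following Thursday is 1996-01-04.
The following Sunday is 1996-01-07.

1996-01-03, 1996-01-04, 1996-01-07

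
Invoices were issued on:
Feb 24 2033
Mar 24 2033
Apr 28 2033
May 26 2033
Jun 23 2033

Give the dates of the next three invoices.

These are Thursdays at 28- or 35-day spacing (28, 35, 28, 28).
The pattern: 4th Thursday of the month.
July 2033 — 4th Thursday is Jul 28 2033.
4th Thursday of August 2033: Aug 25 2033.
September 2033 — 4th Thursday is Sep 22 2033.

Jul 28 2033, Aug 25 2033, Sep 22 2033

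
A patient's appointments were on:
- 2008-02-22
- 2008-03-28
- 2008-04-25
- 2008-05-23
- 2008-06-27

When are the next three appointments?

These are Fridays at 28- or 35-day spacing (35, 28, 28, 35).
The pattern: 4th Friday of the month.
July 2008 — 4th Friday is 2008-07-25.
August 2008 — 4th Friday is 2008-08-22.
September 2008 — 4th Friday is 2008-09-26.

2008-07-25, 2008-08-22, 2008-09-26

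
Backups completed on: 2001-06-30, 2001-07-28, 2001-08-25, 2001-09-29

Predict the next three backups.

These are Saturdays with 28, 28, 35-day gaps.
Each is the final Saturday of its month — 2001-06-30 is past the 28th, so '4th Saturday' doesn't fit.
October 2001 ends with Saturday 2001-10-27.
Last Saturday of November 2001: 2001-11-24.
December 2001 ends with Saturday 2001-12-29.

2001-10-27, 2001-11-24, 2001-12-29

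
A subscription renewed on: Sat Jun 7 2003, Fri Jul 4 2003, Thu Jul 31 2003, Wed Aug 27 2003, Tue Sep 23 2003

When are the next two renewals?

The spacing is 27, 27, 27, 27 days — always 27 days.
Tue Sep 23 2003 + 27 days = Mon Oct 20 2003.
Mon Oct 20 2003 + 27 days = Sun Nov 16 2003.

Mon Oct 20 2003, Sun Nov 16 2003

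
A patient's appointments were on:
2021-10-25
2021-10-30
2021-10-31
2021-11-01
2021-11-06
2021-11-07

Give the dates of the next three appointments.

Gaps: 5, 1, 1, 5, 1 days — not constant, but cyclic with period 3.
The events fall on every Monday, Saturday and Sunday.
The following Monday is 2021-11-08.
The following Saturday is 2021-11-13.
Next Sunday: 2021-11-14.

2021-11-08, 2021-11-13, 2021-11-14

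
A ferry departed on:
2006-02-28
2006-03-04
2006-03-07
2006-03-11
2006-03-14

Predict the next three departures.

Every event lands on a Tuesday or Saturday (gaps cycle 4, 3, 4, 3).
So the schedule is: every Tuesday and Saturday.
Next Saturday: 2006-03-18.
Next Tuesday: 2006-03-21.
Next Saturday: 2006-03-25.

2006-03-18, 2006-03-21, 2006-03-25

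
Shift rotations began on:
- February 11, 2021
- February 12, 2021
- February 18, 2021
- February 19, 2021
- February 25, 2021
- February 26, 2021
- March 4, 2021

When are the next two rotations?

March 5, 2021; March 11, 2021

Every event lands on a Thursday or Friday (gaps cycle 1, 6, 1, 6, 1, 6).
So the schedule is: every Thursday and Friday.
The following Friday is March 5, 2021.
The following Thursday is March 11, 2021.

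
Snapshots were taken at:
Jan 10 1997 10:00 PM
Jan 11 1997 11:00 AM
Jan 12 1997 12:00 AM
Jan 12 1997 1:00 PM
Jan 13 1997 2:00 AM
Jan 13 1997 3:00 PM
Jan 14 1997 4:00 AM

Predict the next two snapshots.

Gaps: 13, 13, 13, 13, 13, 13 hours — each event is 13 hours after the previous one.
Jan 14 1997 4:00 AM + 13 h = Jan 14 1997 5:00 PM.
Jan 14 1997 5:00 PM + 13 h = Jan 15 1997 6:00 AM.

Jan 14 1997 5:00 PM, Jan 15 1997 6:00 AM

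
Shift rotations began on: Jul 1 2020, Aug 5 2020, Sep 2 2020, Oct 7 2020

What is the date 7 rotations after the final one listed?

These are Wednesdays at 28- or 35-day spacing (35, 28, 35).
The pattern: 1st Wednesday of the month.
November 2020 — 1st Wednesday is Nov 4 2020.
1st Wednesday of December 2020: Dec 2 2020.
January 2021 — 1st Wednesday is Jan 6 2021.
February 2021 — 1st Wednesday is Feb 3 2021.
1st Wednesday of March 2021: Mar 3 2021.
1st Wednesday of April 2021: Apr 7 2021.
1st Wednesday of May 2021: May 5 2021.

May 5 2021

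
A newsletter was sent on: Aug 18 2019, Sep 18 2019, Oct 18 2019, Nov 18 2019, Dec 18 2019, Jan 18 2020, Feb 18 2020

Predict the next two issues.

Mar 18 2020, Apr 18 2020

Gaps: 31, 30, 31, 30, 31, 31 days — not constant. Every event is on the 18th of the month.
Pattern: the 18th of each month.
Next: March 2020 → Mar 18 2020.
April 2020: Apr 18 2020.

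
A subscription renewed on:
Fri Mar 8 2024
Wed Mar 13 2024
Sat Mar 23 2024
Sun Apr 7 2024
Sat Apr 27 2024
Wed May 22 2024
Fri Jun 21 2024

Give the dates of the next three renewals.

Intervals are 5, 10, 15, 20, 25, 30 days — an arithmetic progression with common difference 5.
Next gap: 35 days. Fri Jun 21 2024 + 35 days = Fri Jul 26 2024.
Next gap: 40 days. Fri Jul 26 2024 + 40 days = Wed Sep 4 2024.
Next gap: 45 days. Wed Sep 4 2024 + 45 days = Sat Oct 19 2024.

Fri Jul 26 2024, Wed Sep 4 2024, Sat Oct 19 2024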